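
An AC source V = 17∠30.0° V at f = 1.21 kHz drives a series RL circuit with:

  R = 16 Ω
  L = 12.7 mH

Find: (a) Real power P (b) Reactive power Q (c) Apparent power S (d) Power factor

Step 1 — Angular frequency: ω = 2π·f = 2π·1210 = 7603 rad/s.
Step 2 — Component impedances:
  R: Z = R = 16 Ω
  L: Z = jωL = j·7603·0.0127 = 0 + j96.55 Ω
Step 3 — Series combination: Z_total = R + L = 16 + j96.55 Ω = 97.87∠80.6° Ω.
Step 4 — Source phasor: V = 17∠30.0° V = 14.72 + j8.5 V.
Step 5 — Current: I = V / Z = 0.1103 - j0.1342 A = 0.1737∠-50.6° A.
Step 6 — Complex power: S = V·I* = 0.4827 + j2.913 VA.
Step 7 — Real power: P = Re(S) = 0.4827 W.
Step 8 — Reactive power: Q = Im(S) = 2.913 VAR.
Step 9 — Apparent power: |S| = 2.953 VA.
Step 10 — Power factor: PF = P/|S| = 0.1635 (lagging).

(a) P = 0.4827 W  (b) Q = 2.913 VAR  (c) S = 2.953 VA  (d) PF = 0.1635 (lagging)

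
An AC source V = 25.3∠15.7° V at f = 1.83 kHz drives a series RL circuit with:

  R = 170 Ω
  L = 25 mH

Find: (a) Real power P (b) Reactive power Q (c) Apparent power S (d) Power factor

Step 1 — Angular frequency: ω = 2π·f = 2π·1830 = 1.15e+04 rad/s.
Step 2 — Component impedances:
  R: Z = R = 170 Ω
  L: Z = jωL = j·1.15e+04·0.025 = 0 + j287.5 Ω
Step 3 — Series combination: Z_total = R + L = 170 + j287.5 Ω = 334∠59.4° Ω.
Step 4 — Source phasor: V = 25.3∠15.7° V = 24.36 + j6.846 V.
Step 5 — Current: I = V / Z = 0.05477 - j0.05234 A = 0.07576∠-43.7° A.
Step 6 — Complex power: S = V·I* = 0.9757 + j1.65 VA.
Step 7 — Real power: P = Re(S) = 0.9757 W.
Step 8 — Reactive power: Q = Im(S) = 1.65 VAR.
Step 9 — Apparent power: |S| = 1.917 VA.
Step 10 — Power factor: PF = P/|S| = 0.509 (lagging).

(a) P = 0.9757 W  (b) Q = 1.65 VAR  (c) S = 1.917 VA  (d) PF = 0.509 (lagging)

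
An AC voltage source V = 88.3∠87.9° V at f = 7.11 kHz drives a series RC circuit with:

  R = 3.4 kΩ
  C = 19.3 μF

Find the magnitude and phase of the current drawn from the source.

Step 1 — Angular frequency: ω = 2π·f = 2π·7110 = 4.467e+04 rad/s.
Step 2 — Component impedances:
  R: Z = R = 3400 Ω
  C: Z = 1/(jωC) = -j/(ω·C) = 0 - j1.16 Ω
Step 3 — Series combination: Z_total = R + C = 3400 - j1.16 Ω = 3400∠-0.0° Ω.
Step 4 — Source phasor: V = 88.3∠87.9° V = 3.236 + j88.24 V.
Step 5 — Ohm's law: I = V / Z_total = (3.236 + j88.24) / (3400 - j1.16) = 0.0009428 + j0.02595 A.
Step 6 — Convert to polar: |I| = 0.02597 A, ∠I = 87.9°.

I = 0.02597∠87.9° A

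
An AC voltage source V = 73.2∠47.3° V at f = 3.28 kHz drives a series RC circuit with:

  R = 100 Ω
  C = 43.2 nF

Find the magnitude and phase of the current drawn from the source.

Step 1 — Angular frequency: ω = 2π·f = 2π·3280 = 2.061e+04 rad/s.
Step 2 — Component impedances:
  R: Z = R = 100 Ω
  C: Z = 1/(jωC) = -j/(ω·C) = 0 - j1123 Ω
Step 3 — Series combination: Z_total = R + C = 100 - j1123 Ω = 1128∠-84.9° Ω.
Step 4 — Source phasor: V = 73.2∠47.3° V = 49.64 + j53.8 V.
Step 5 — Ohm's law: I = V / Z_total = (49.64 + j53.8) / (100 - j1123) = -0.04361 + j0.04808 A.
Step 6 — Convert to polar: |I| = 0.06491 A, ∠I = 132.2°.

I = 0.06491∠132.2° A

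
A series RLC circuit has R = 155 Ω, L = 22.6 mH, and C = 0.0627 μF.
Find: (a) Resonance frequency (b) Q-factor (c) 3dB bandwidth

Step 1 — Resonance condition Im(Z)=0 gives ω₀ = 1/√(LC).
Step 2 — ω₀ = 1/√(0.0226·6.27e-08) = 2.657e+04 rad/s.
Step 3 — f₀ = ω₀/(2π) = 4228 Hz.
Step 4 — Series Q: Q = ω₀L/R = 2.657e+04·0.0226/155 = 3.873.
Step 5 — 3dB bandwidth: Δω = ω₀/Q = 6858 rad/s; BW = Δω/(2π) = 1092 Hz.

(a) f₀ = 4228 Hz  (b) Q = 3.873  (c) BW = 1092 Hz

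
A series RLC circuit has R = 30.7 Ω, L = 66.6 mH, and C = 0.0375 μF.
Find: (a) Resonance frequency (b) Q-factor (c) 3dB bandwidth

Step 1 — Resonance condition Im(Z)=0 gives ω₀ = 1/√(LC).
Step 2 — ω₀ = 1/√(0.0666·3.75e-08) = 2.001e+04 rad/s.
Step 3 — f₀ = ω₀/(2π) = 3185 Hz.
Step 4 — Series Q: Q = ω₀L/R = 2.001e+04·0.0666/30.7 = 43.41.
Step 5 — 3dB bandwidth: Δω = ω₀/Q = 461 rad/s; BW = Δω/(2π) = 73.36 Hz.

(a) f₀ = 3185 Hz  (b) Q = 43.41  (c) BW = 73.36 Hz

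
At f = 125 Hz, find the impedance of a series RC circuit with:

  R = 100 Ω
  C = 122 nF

Step 1 — Angular frequency: ω = 2π·f = 2π·125 = 785.4 rad/s.
Step 2 — Component impedances:
  R: Z = R = 100 Ω
  C: Z = 1/(jωC) = -j/(ω·C) = 0 - j1.044e+04 Ω
Step 3 — Series combination: Z_total = R + C = 100 - j1.044e+04 Ω = 1.044e+04∠-89.5° Ω.

Z = 100 - j1.044e+04 Ω = 1.044e+04∠-89.5° Ω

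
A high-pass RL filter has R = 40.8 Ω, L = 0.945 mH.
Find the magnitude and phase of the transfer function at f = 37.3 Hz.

Step 1 — Angular frequency: ω = 2π·37.3 = 234.4 rad/s.
Step 2 — Transfer function: H(jω) = jωL/(R + jωL).
Step 3 — Numerator jωL = j·0.2215; denominator R + jωL = 40.8 + j0.2215.
Step 4 — H = 2.947e-05 + j0.005428.
Step 5 — Magnitude: |H| = 0.005428 (-45.3 dB); phase: φ = 89.7°.

|H| = 0.005428 (-45.3 dB), φ = 89.7°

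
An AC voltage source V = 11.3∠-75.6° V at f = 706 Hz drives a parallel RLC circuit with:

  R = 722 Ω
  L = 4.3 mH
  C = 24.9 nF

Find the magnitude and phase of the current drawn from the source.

Step 1 — Angular frequency: ω = 2π·f = 2π·706 = 4436 rad/s.
Step 2 — Component impedances:
  R: Z = R = 722 Ω
  L: Z = jωL = j·4436·0.0043 = 0 + j19.07 Ω
  C: Z = 1/(jωC) = -j/(ω·C) = 0 - j9053 Ω
Step 3 — Parallel combination: 1/Z_total = 1/R + 1/L + 1/C; Z_total = 0.5057 + j19.1 Ω = 19.11∠88.5° Ω.
Step 4 — Source phasor: V = 11.3∠-75.6° V = 2.81 - j10.94 V.
Step 5 — Ohm's law: I = V / Z_total = (2.81 - j10.94) / (0.5057 + j19.1) = -0.5687 - j0.1622 A.
Step 6 — Convert to polar: |I| = 0.5914 A, ∠I = -164.1°.

I = 0.5914∠-164.1° A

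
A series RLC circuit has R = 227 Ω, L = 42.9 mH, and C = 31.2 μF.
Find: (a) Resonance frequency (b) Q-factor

Step 1 — Resonance condition Im(Z)=0 gives ω₀ = 1/√(LC).
Step 2 — ω₀ = 1/√(0.0429·3.12e-05) = 864.4 rad/s.
Step 3 — f₀ = ω₀/(2π) = 137.6 Hz.
Step 4 — Series Q: Q = ω₀L/R = 864.4·0.0429/227 = 0.1634.

(a) f₀ = 137.6 Hz  (b) Q = 0.1634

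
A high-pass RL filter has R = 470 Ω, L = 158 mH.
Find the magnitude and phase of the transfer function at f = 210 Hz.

Step 1 — Angular frequency: ω = 2π·210 = 1319 rad/s.
Step 2 — Transfer function: H(jω) = jωL/(R + jωL).
Step 3 — Numerator jωL = j·208.5; denominator R + jωL = 470 + j208.5.
Step 4 — H = 0.1644 + j0.3706.
Step 5 — Magnitude: |H| = 0.4055 (-7.8 dB); phase: φ = 66.1°.

|H| = 0.4055 (-7.8 dB), φ = 66.1°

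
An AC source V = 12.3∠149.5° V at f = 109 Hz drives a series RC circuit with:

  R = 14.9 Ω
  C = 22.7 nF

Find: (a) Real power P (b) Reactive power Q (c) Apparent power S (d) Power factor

Step 1 — Angular frequency: ω = 2π·f = 2π·109 = 684.9 rad/s.
Step 2 — Component impedances:
  R: Z = R = 14.9 Ω
  C: Z = 1/(jωC) = -j/(ω·C) = 0 - j6.432e+04 Ω
Step 3 — Series combination: Z_total = R + C = 14.9 - j6.432e+04 Ω = 6.432e+04∠-90.0° Ω.
Step 4 — Source phasor: V = 12.3∠149.5° V = -10.6 + j6.243 V.
Step 5 — Current: I = V / Z = -9.709e-05 - j0.0001647 A = 0.0001912∠-120.5° A.
Step 6 — Complex power: S = V·I* = 5.448e-07 - j0.002352 VA.
Step 7 — Real power: P = Re(S) = 5.448e-07 W.
Step 8 — Reactive power: Q = Im(S) = -0.002352 VAR.
Step 9 — Apparent power: |S| = 0.002352 VA.
Step 10 — Power factor: PF = P/|S| = 0.0002316 (leading).

(a) P = 5.448e-07 W  (b) Q = -0.002352 VAR  (c) S = 0.002352 VA  (d) PF = 0.0002316 (leading)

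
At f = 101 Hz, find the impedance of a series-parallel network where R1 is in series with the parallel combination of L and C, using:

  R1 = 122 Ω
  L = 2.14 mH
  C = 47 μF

Step 1 — Angular frequency: ω = 2π·f = 2π·101 = 634.6 rad/s.
Step 2 — Component impedances:
  R1: Z = R = 122 Ω
  L: Z = jωL = j·634.6·0.00214 = 0 + j1.358 Ω
  C: Z = 1/(jωC) = -j/(ω·C) = 0 - j33.53 Ω
Step 3 — Parallel branch: L || C = 1/(1/L + 1/C) = 0 + j1.415 Ω.
Step 4 — Series with R1: Z_total = R1 + (L || C) = 122 + j1.415 Ω = 122∠0.7° Ω.

Z = 122 + j1.415 Ω = 122∠0.7° Ω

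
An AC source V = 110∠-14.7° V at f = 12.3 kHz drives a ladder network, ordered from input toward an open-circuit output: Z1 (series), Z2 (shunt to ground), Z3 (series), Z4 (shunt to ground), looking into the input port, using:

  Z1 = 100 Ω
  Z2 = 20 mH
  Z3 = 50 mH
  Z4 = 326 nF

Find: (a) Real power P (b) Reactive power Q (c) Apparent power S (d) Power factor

Step 1 — Angular frequency: ω = 2π·f = 2π·1.23e+04 = 7.728e+04 rad/s.
Step 2 — Component impedances:
  Z1: Z = R = 100 Ω
  Z2: Z = jωL = j·7.728e+04·0.02 = 0 + j1546 Ω
  Z3: Z = jωL = j·7.728e+04·0.05 = 0 + j3864 Ω
  Z4: Z = 1/(jωC) = -j/(ω·C) = 0 - j39.69 Ω
Step 3 — Ladder network (open output): work backward from the far end, alternating series and parallel combinations. Z_in = 100 + j1101 Ω = 1105∠84.8° Ω.
Step 4 — Source phasor: V = 110∠-14.7° V = 106.4 - j27.91 V.
Step 5 — Current: I = V / Z = -0.01644 - j0.09815 A = 0.09952∠-99.5° A.
Step 6 — Complex power: S = V·I* = 0.9904 + j10.9 VA.
Step 7 — Real power: P = Re(S) = 0.9904 W.
Step 8 — Reactive power: Q = Im(S) = 10.9 VAR.
Step 9 — Apparent power: |S| = 10.95 VA.
Step 10 — Power factor: PF = P/|S| = 0.09047 (lagging).

(a) P = 0.9904 W  (b) Q = 10.9 VAR  (c) S = 10.95 VA  (d) PF = 0.09047 (lagging)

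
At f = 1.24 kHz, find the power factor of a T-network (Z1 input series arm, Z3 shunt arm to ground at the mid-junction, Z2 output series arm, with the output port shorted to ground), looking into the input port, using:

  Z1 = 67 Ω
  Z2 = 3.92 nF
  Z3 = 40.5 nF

Step 1 — Angular frequency: ω = 2π·f = 2π·1240 = 7791 rad/s.
Step 2 — Component impedances:
  Z1: Z = R = 67 Ω
  Z2: Z = 1/(jωC) = -j/(ω·C) = 0 - j3.274e+04 Ω
  Z3: Z = 1/(jωC) = -j/(ω·C) = 0 - j3169 Ω
Step 3 — With the output port shorted to ground, the output series arm Z2 runs from the junction to ground; the shunt arm Z3 also runs from the junction to ground. They appear in parallel: Z3 || Z2 = 0 - j2889 Ω.
Step 4 — Series with input arm Z1: Z_in = Z1 + (Z3 || Z2) = 67 - j2889 Ω = 2890∠-88.7° Ω.
Step 5 — Power factor: PF = cos(φ) = Re(Z)/|Z| = 67/2890 = 0.02318.
Step 6 — Type: Im(Z) = -2889 ⇒ leading (phase φ = -88.7°).

PF = 0.02318 (leading, φ = -88.7°)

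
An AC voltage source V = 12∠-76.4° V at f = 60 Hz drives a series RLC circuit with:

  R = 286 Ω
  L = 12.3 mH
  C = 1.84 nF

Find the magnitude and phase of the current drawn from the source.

Step 1 — Angular frequency: ω = 2π·f = 2π·60 = 377 rad/s.
Step 2 — Component impedances:
  R: Z = R = 286 Ω
  L: Z = jωL = j·377·0.0123 = 0 + j4.637 Ω
  C: Z = 1/(jωC) = -j/(ω·C) = 0 - j1.442e+06 Ω
Step 3 — Series combination: Z_total = R + L + C = 286 - j1.442e+06 Ω = 1.442e+06∠-90.0° Ω.
Step 4 — Source phasor: V = 12∠-76.4° V = 2.822 - j11.66 V.
Step 5 — Ohm's law: I = V / Z_total = (2.822 - j11.66) / (286 - j1.442e+06) = 8.091e-06 + j1.956e-06 A.
Step 6 — Convert to polar: |I| = 8.324e-06 A, ∠I = 13.6°.

I = 8.324e-06∠13.6° A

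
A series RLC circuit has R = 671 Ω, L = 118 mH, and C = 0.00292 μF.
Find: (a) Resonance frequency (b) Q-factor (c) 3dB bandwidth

Step 1 — Resonance condition Im(Z)=0 gives ω₀ = 1/√(LC).
Step 2 — ω₀ = 1/√(0.118·2.92e-09) = 5.387e+04 rad/s.
Step 3 — f₀ = ω₀/(2π) = 8574 Hz.
Step 4 — Series Q: Q = ω₀L/R = 5.387e+04·0.118/671 = 9.474.
Step 5 — 3dB bandwidth: Δω = ω₀/Q = 5686 rad/s; BW = Δω/(2π) = 905 Hz.

(a) f₀ = 8574 Hz  (b) Q = 9.474  (c) BW = 905 Hz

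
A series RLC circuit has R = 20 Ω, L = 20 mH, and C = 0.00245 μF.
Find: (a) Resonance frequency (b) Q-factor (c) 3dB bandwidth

Step 1 — Resonance condition Im(Z)=0 gives ω₀ = 1/√(LC).
Step 2 — ω₀ = 1/√(0.02·2.45e-09) = 1.429e+05 rad/s.
Step 3 — f₀ = ω₀/(2π) = 2.274e+04 Hz.
Step 4 — Series Q: Q = ω₀L/R = 1.429e+05·0.02/20 = 142.9.
Step 5 — 3dB bandwidth: Δω = ω₀/Q = 1000 rad/s; BW = Δω/(2π) = 159.2 Hz.

(a) f₀ = 2.274e+04 Hz  (b) Q = 142.9  (c) BW = 159.2 Hz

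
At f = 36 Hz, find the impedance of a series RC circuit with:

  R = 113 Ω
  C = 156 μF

Step 1 — Angular frequency: ω = 2π·f = 2π·36 = 226.2 rad/s.
Step 2 — Component impedances:
  R: Z = R = 113 Ω
  C: Z = 1/(jωC) = -j/(ω·C) = 0 - j28.34 Ω
Step 3 — Series combination: Z_total = R + C = 113 - j28.34 Ω = 116.5∠-14.1° Ω.

Z = 113 - j28.34 Ω = 116.5∠-14.1° Ω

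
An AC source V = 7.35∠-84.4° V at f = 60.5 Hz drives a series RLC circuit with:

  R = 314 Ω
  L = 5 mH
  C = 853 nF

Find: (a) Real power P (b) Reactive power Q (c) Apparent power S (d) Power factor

Step 1 — Angular frequency: ω = 2π·f = 2π·60.5 = 380.1 rad/s.
Step 2 — Component impedances:
  R: Z = R = 314 Ω
  L: Z = jωL = j·380.1·0.005 = 0 + j1.901 Ω
  C: Z = 1/(jωC) = -j/(ω·C) = 0 - j3084 Ω
Step 3 — Series combination: Z_total = R + L + C = 314 - j3082 Ω = 3098∠-84.2° Ω.
Step 4 — Source phasor: V = 7.35∠-84.4° V = 0.7172 - j7.315 V.
Step 5 — Current: I = V / Z = 0.002372 - j8.991e-06 A = 0.002372∠-0.2° A.
Step 6 — Complex power: S = V·I* = 0.001767 - j0.01735 VA.
Step 7 — Real power: P = Re(S) = 0.001767 W.
Step 8 — Reactive power: Q = Im(S) = -0.01735 VAR.
Step 9 — Apparent power: |S| = 0.01744 VA.
Step 10 — Power factor: PF = P/|S| = 0.1014 (leading).

(a) P = 0.001767 W  (b) Q = -0.01735 VAR  (c) S = 0.01744 VA  (d) PF = 0.1014 (leading)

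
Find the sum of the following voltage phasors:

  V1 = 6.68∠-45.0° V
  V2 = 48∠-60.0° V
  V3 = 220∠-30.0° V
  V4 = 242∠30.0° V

Step 1 — Convert each phasor to rectangular form:
  V1 = 6.68·(cos(-45.0°) + j·sin(-45.0°)) = 4.723 - j4.723 V
  V2 = 48·(cos(-60.0°) + j·sin(-60.0°)) = 24 - j41.57 V
  V3 = 220·(cos(-30.0°) + j·sin(-30.0°)) = 190.5 - j110 V
  V4 = 242·(cos(30.0°) + j·sin(30.0°)) = 209.6 + j121 V
Step 2 — Sum components: V_total = 428.8 - j35.29 V.
Step 3 — Convert to polar: |V_total| = 430.3 V, ∠V_total = -4.7°.

V_total = 430.3∠-4.7° V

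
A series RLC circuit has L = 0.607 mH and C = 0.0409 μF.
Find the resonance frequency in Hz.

Step 1 — Resonance condition Im(Z)=0 gives ω₀ = 1/√(LC).
Step 2 — ω₀ = 1/√(0.000607·4.09e-08) = 2.007e+05 rad/s.
Step 3 — f₀ = ω₀/(2π) = 3.194e+04 Hz.

f₀ = 3.194e+04 Hz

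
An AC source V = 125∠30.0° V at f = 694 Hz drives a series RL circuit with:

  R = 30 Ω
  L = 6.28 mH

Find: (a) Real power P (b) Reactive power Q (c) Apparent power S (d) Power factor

Step 1 — Angular frequency: ω = 2π·f = 2π·694 = 4361 rad/s.
Step 2 — Component impedances:
  R: Z = R = 30 Ω
  L: Z = jωL = j·4361·0.00628 = 0 + j27.38 Ω
Step 3 — Series combination: Z_total = R + L = 30 + j27.38 Ω = 40.62∠42.4° Ω.
Step 4 — Source phasor: V = 125∠30.0° V = 108.3 + j62.5 V.
Step 5 — Current: I = V / Z = 3.006 - j0.6603 A = 3.077∠-12.4° A.
Step 6 — Complex power: S = V·I* = 284.1 + j259.3 VA.
Step 7 — Real power: P = Re(S) = 284.1 W.
Step 8 — Reactive power: Q = Im(S) = 259.3 VAR.
Step 9 — Apparent power: |S| = 384.7 VA.
Step 10 — Power factor: PF = P/|S| = 0.7386 (lagging).

(a) P = 284.1 W  (b) Q = 259.3 VAR  (c) S = 384.7 VA  (d) PF = 0.7386 (lagging)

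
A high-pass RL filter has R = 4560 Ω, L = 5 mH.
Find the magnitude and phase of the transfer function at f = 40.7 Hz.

Step 1 — Angular frequency: ω = 2π·40.7 = 255.7 rad/s.
Step 2 — Transfer function: H(jω) = jωL/(R + jωL).
Step 3 — Numerator jωL = j·1.279; denominator R + jωL = 4560 + j1.279.
Step 4 — H = 7.862e-08 + j0.0002804.
Step 5 — Magnitude: |H| = 0.0002804 (-71.0 dB); phase: φ = 90.0°.

|H| = 0.0002804 (-71.0 dB), φ = 90.0°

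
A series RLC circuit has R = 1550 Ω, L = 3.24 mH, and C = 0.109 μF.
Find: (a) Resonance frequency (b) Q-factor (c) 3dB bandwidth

Step 1 — Resonance condition Im(Z)=0 gives ω₀ = 1/√(LC).
Step 2 — ω₀ = 1/√(0.00324·1.09e-07) = 5.321e+04 rad/s.
Step 3 — f₀ = ω₀/(2π) = 8469 Hz.
Step 4 — Series Q: Q = ω₀L/R = 5.321e+04·0.00324/1550 = 0.1112.
Step 5 — 3dB bandwidth: Δω = ω₀/Q = 4.784e+05 rad/s; BW = Δω/(2π) = 7.614e+04 Hz.

(a) f₀ = 8469 Hz  (b) Q = 0.1112  (c) BW = 7.614e+04 Hz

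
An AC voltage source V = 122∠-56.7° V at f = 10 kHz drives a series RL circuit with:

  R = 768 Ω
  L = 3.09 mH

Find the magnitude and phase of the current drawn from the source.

Step 1 — Angular frequency: ω = 2π·f = 2π·1e+04 = 6.283e+04 rad/s.
Step 2 — Component impedances:
  R: Z = R = 768 Ω
  L: Z = jωL = j·6.283e+04·0.00309 = 0 + j194.2 Ω
Step 3 — Series combination: Z_total = R + L = 768 + j194.2 Ω = 792.2∠14.2° Ω.
Step 4 — Source phasor: V = 122∠-56.7° V = 66.98 - j102 V.
Step 5 — Ohm's law: I = V / Z_total = (66.98 - j102) / (768 + j194.2) = 0.05043 - j0.1455 A.
Step 6 — Convert to polar: |I| = 0.154 A, ∠I = -70.9°.

I = 0.154∠-70.9° A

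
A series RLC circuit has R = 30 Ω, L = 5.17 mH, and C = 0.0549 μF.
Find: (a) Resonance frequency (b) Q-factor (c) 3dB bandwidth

Step 1 — Resonance condition Im(Z)=0 gives ω₀ = 1/√(LC).
Step 2 — ω₀ = 1/√(0.00517·5.49e-08) = 5.936e+04 rad/s.
Step 3 — f₀ = ω₀/(2π) = 9447 Hz.
Step 4 — Series Q: Q = ω₀L/R = 5.936e+04·0.00517/30 = 10.23.
Step 5 — 3dB bandwidth: Δω = ω₀/Q = 5803 rad/s; BW = Δω/(2π) = 923.5 Hz.

(a) f₀ = 9447 Hz  (b) Q = 10.23  (c) BW = 923.5 Hz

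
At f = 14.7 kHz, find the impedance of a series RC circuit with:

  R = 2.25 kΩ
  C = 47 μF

Step 1 — Angular frequency: ω = 2π·f = 2π·1.47e+04 = 9.236e+04 rad/s.
Step 2 — Component impedances:
  R: Z = R = 2250 Ω
  C: Z = 1/(jωC) = -j/(ω·C) = 0 - j0.2304 Ω
Step 3 — Series combination: Z_total = R + C = 2250 - j0.2304 Ω = 2250∠-0.0° Ω.

Z = 2250 - j0.2304 Ω = 2250∠-0.0° Ω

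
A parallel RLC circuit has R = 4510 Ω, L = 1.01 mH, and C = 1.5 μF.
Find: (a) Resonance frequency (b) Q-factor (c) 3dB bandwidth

Step 1 — Resonance: ω₀ = 1/√(LC) = 1/√(0.00101·1.5e-06) = 2.569e+04 rad/s.
Step 2 — f₀ = ω₀/(2π) = 4089 Hz.
Step 3 — Parallel Q: Q = R/(ω₀L) = 4510/(2.569e+04·0.00101) = 173.8.
Step 4 — Bandwidth: Δω = ω₀/Q = 147.8 rad/s; BW = Δω/(2π) = 23.53 Hz.

(a) f₀ = 4089 Hz  (b) Q = 173.8  (c) BW = 23.53 Hz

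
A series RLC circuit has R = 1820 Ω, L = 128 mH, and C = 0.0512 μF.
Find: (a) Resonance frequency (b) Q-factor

Step 1 — Resonance condition Im(Z)=0 gives ω₀ = 1/√(LC).
Step 2 — ω₀ = 1/√(0.128·5.12e-08) = 1.235e+04 rad/s.
Step 3 — f₀ = ω₀/(2π) = 1966 Hz.
Step 4 — Series Q: Q = ω₀L/R = 1.235e+04·0.128/1820 = 0.8688.

(a) f₀ = 1966 Hz  (b) Q = 0.8688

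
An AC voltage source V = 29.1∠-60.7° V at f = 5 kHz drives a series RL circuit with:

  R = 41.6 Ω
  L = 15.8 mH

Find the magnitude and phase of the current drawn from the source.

Step 1 — Angular frequency: ω = 2π·f = 2π·5000 = 3.142e+04 rad/s.
Step 2 — Component impedances:
  R: Z = R = 41.6 Ω
  L: Z = jωL = j·3.142e+04·0.0158 = 0 + j496.4 Ω
Step 3 — Series combination: Z_total = R + L = 41.6 + j496.4 Ω = 498.1∠85.2° Ω.
Step 4 — Source phasor: V = 29.1∠-60.7° V = 14.24 - j25.38 V.
Step 5 — Ohm's law: I = V / Z_total = (14.24 - j25.38) / (41.6 + j496.4) = -0.04838 - j0.03274 A.
Step 6 — Convert to polar: |I| = 0.05842 A, ∠I = -145.9°.

I = 0.05842∠-145.9° A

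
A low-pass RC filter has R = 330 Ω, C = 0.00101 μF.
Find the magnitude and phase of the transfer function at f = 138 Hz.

Step 1 — Angular frequency: ω = 2π·138 = 867.1 rad/s.
Step 2 — Transfer function: H(jω) = 1/(1 + jωRC).
Step 3 — Denominator: 1 + jωRC = 1 + j·867.1·330·1.01e-09 = 1 + j0.000289.
Step 4 — H = 1 - j0.000289.
Step 5 — Magnitude: |H| = 1 (-0.0 dB); phase: φ = -0.0°.

|H| = 1 (-0.0 dB), φ = -0.0°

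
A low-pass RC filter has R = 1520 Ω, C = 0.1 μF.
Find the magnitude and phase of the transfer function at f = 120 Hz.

Step 1 — Angular frequency: ω = 2π·120 = 754 rad/s.
Step 2 — Transfer function: H(jω) = 1/(1 + jωRC).
Step 3 — Denominator: 1 + jωRC = 1 + j·754·1520·1e-07 = 1 + j0.1146.
Step 4 — H = 0.987 - j0.1131.
Step 5 — Magnitude: |H| = 0.9935 (-0.1 dB); phase: φ = -6.5°.

|H| = 0.9935 (-0.1 dB), φ = -6.5°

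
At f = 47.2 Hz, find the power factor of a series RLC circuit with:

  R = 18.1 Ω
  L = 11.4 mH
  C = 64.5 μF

Step 1 — Angular frequency: ω = 2π·f = 2π·47.2 = 296.6 rad/s.
Step 2 — Component impedances:
  R: Z = R = 18.1 Ω
  L: Z = jωL = j·296.6·0.0114 = 0 + j3.381 Ω
  C: Z = 1/(jωC) = -j/(ω·C) = 0 - j52.28 Ω
Step 3 — Series combination: Z_total = R + L + C = 18.1 - j48.9 Ω = 52.14∠-69.7° Ω.
Step 4 — Power factor: PF = cos(φ) = Re(Z)/|Z| = 18.1/52.14 = 0.3471.
Step 5 — Type: Im(Z) = -48.9 ⇒ leading (phase φ = -69.7°).

PF = 0.3471 (leading, φ = -69.7°)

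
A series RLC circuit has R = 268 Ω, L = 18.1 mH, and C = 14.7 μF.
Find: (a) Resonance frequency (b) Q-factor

Step 1 — Resonance condition Im(Z)=0 gives ω₀ = 1/√(LC).
Step 2 — ω₀ = 1/√(0.0181·1.47e-05) = 1939 rad/s.
Step 3 — f₀ = ω₀/(2π) = 308.5 Hz.
Step 4 — Series Q: Q = ω₀L/R = 1939·0.0181/268 = 0.1309.

(a) f₀ = 308.5 Hz  (b) Q = 0.1309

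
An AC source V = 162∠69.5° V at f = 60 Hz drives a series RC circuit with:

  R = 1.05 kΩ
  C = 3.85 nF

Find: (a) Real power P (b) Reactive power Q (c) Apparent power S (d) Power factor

Step 1 — Angular frequency: ω = 2π·f = 2π·60 = 377 rad/s.
Step 2 — Component impedances:
  R: Z = R = 1050 Ω
  C: Z = 1/(jωC) = -j/(ω·C) = 0 - j6.89e+05 Ω
Step 3 — Series combination: Z_total = R + C = 1050 - j6.89e+05 Ω = 6.89e+05∠-89.9° Ω.
Step 4 — Source phasor: V = 162∠69.5° V = 56.73 + j151.7 V.
Step 5 — Current: I = V / Z = -0.0002201 + j8.268e-05 A = 0.0002351∠159.4° A.
Step 6 — Complex power: S = V·I* = 5.805e-05 - j0.03809 VA.
Step 7 — Real power: P = Re(S) = 5.805e-05 W.
Step 8 — Reactive power: Q = Im(S) = -0.03809 VAR.
Step 9 — Apparent power: |S| = 0.03809 VA.
Step 10 — Power factor: PF = P/|S| = 0.001524 (leading).

(a) P = 5.805e-05 W  (b) Q = -0.03809 VAR  (c) S = 0.03809 VA  (d) PF = 0.001524 (leading)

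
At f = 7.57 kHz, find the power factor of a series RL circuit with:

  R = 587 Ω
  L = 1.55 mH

Step 1 — Angular frequency: ω = 2π·f = 2π·7570 = 4.756e+04 rad/s.
Step 2 — Component impedances:
  R: Z = R = 587 Ω
  L: Z = jωL = j·4.756e+04·0.00155 = 0 + j73.72 Ω
Step 3 — Series combination: Z_total = R + L = 587 + j73.72 Ω = 591.6∠7.2° Ω.
Step 4 — Power factor: PF = cos(φ) = Re(Z)/|Z| = 587/591.6 = 0.9922.
Step 5 — Type: Im(Z) = 73.72 ⇒ lagging (phase φ = 7.2°).

PF = 0.9922 (lagging, φ = 7.2°)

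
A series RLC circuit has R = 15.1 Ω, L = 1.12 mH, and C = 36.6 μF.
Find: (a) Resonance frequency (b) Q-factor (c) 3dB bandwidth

Step 1 — Resonance condition Im(Z)=0 gives ω₀ = 1/√(LC).
Step 2 — ω₀ = 1/√(0.00112·3.66e-05) = 4939 rad/s.
Step 3 — f₀ = ω₀/(2π) = 786.1 Hz.
Step 4 — Series Q: Q = ω₀L/R = 4939·0.00112/15.1 = 0.3663.
Step 5 — 3dB bandwidth: Δω = ω₀/Q = 1.348e+04 rad/s; BW = Δω/(2π) = 2146 Hz.

(a) f₀ = 786.1 Hz  (b) Q = 0.3663  (c) BW = 2146 Hz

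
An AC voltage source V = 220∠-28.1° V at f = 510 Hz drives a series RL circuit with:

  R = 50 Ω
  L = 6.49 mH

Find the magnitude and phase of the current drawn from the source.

Step 1 — Angular frequency: ω = 2π·f = 2π·510 = 3204 rad/s.
Step 2 — Component impedances:
  R: Z = R = 50 Ω
  L: Z = jωL = j·3204·0.00649 = 0 + j20.8 Ω
Step 3 — Series combination: Z_total = R + L = 50 + j20.8 Ω = 54.15∠22.6° Ω.
Step 4 — Source phasor: V = 220∠-28.1° V = 194.1 - j103.6 V.
Step 5 — Ohm's law: I = V / Z_total = (194.1 - j103.6) / (50 + j20.8) = 2.574 - j3.143 A.
Step 6 — Convert to polar: |I| = 4.063 A, ∠I = -50.7°.

I = 4.063∠-50.7° A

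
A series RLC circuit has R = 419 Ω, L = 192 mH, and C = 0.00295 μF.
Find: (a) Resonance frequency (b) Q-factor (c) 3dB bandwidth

Step 1 — Resonance: ω₀ = 1/√(LC) = 1/√(0.192·2.95e-09) = 4.202e+04 rad/s.
Step 2 — f₀ = ω₀/(2π) = 6687 Hz.
Step 3 — Series Q: Q = ω₀L/R = 4.202e+04·0.192/419 = 19.25.
Step 4 — Bandwidth: Δω = ω₀/Q = 2182 rad/s; BW = Δω/(2π) = 347.3 Hz.

(a) f₀ = 6687 Hz  (b) Q = 19.25  (c) BW = 347.3 Hz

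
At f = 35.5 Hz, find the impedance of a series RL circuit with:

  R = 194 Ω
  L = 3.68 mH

Step 1 — Angular frequency: ω = 2π·f = 2π·35.5 = 223.1 rad/s.
Step 2 — Component impedances:
  R: Z = R = 194 Ω
  L: Z = jωL = j·223.1·0.00368 = 0 + j0.8208 Ω
Step 3 — Series combination: Z_total = R + L = 194 + j0.8208 Ω = 194∠0.2° Ω.

Z = 194 + j0.8208 Ω = 194∠0.2° Ω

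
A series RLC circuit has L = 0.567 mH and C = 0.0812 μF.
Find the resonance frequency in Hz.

Step 1 — Resonance condition Im(Z)=0 gives ω₀ = 1/√(LC).
Step 2 — ω₀ = 1/√(0.000567·8.12e-08) = 1.474e+05 rad/s.
Step 3 — f₀ = ω₀/(2π) = 2.346e+04 Hz.

f₀ = 2.346e+04 Hz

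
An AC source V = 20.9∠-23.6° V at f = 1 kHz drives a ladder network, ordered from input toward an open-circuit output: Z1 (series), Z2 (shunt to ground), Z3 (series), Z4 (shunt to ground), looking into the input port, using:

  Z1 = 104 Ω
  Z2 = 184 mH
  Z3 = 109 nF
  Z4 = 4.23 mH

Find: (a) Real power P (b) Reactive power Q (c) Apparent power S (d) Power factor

Step 1 — Angular frequency: ω = 2π·f = 2π·1000 = 6283 rad/s.
Step 2 — Component impedances:
  Z1: Z = R = 104 Ω
  Z2: Z = jωL = j·6283·0.184 = 0 + j1156 Ω
  Z3: Z = 1/(jωC) = -j/(ω·C) = 0 - j1460 Ω
  Z4: Z = jωL = j·6283·0.00423 = 0 + j26.58 Ω
Step 3 — Ladder network (open output): work backward from the far end, alternating series and parallel combinations. Z_in = 104 + j5973 Ω = 5974∠89.0° Ω.
Step 4 — Source phasor: V = 20.9∠-23.6° V = 19.15 - j8.367 V.
Step 5 — Current: I = V / Z = -0.001345 - j0.00323 A = 0.003498∠-112.6° A.
Step 6 — Complex power: S = V·I* = 0.001273 + j0.0731 VA.
Step 7 — Real power: P = Re(S) = 0.001273 W.
Step 8 — Reactive power: Q = Im(S) = 0.0731 VAR.
Step 9 — Apparent power: |S| = 0.07311 VA.
Step 10 — Power factor: PF = P/|S| = 0.01741 (lagging).

(a) P = 0.001273 W  (b) Q = 0.0731 VAR  (c) S = 0.07311 VA  (d) PF = 0.01741 (lagging)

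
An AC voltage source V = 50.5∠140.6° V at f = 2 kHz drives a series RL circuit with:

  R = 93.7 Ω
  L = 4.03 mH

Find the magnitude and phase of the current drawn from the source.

Step 1 — Angular frequency: ω = 2π·f = 2π·2000 = 1.257e+04 rad/s.
Step 2 — Component impedances:
  R: Z = R = 93.7 Ω
  L: Z = jωL = j·1.257e+04·0.00403 = 0 + j50.64 Ω
Step 3 — Series combination: Z_total = R + L = 93.7 + j50.64 Ω = 106.5∠28.4° Ω.
Step 4 — Source phasor: V = 50.5∠140.6° V = -39.02 + j32.05 V.
Step 5 — Ohm's law: I = V / Z_total = (-39.02 + j32.05) / (93.7 + j50.64) = -0.1792 + j0.439 A.
Step 6 — Convert to polar: |I| = 0.4741 A, ∠I = 112.2°.

I = 0.4741∠112.2° A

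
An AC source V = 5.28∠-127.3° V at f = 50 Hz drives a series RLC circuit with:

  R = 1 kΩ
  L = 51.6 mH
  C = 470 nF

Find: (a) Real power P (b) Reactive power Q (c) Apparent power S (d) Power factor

Step 1 — Angular frequency: ω = 2π·f = 2π·50 = 314.2 rad/s.
Step 2 — Component impedances:
  R: Z = R = 1000 Ω
  L: Z = jωL = j·314.2·0.0516 = 0 + j16.21 Ω
  C: Z = 1/(jωC) = -j/(ω·C) = 0 - j6773 Ω
Step 3 — Series combination: Z_total = R + L + C = 1000 - j6756 Ω = 6830∠-81.6° Ω.
Step 4 — Source phasor: V = 5.28∠-127.3° V = -3.2 - j4.2 V.
Step 5 — Current: I = V / Z = 0.0005397 - j0.0005535 A = 0.0007731∠-45.7° A.
Step 6 — Complex power: S = V·I* = 0.0005976 - j0.004038 VA.
Step 7 — Real power: P = Re(S) = 0.0005976 W.
Step 8 — Reactive power: Q = Im(S) = -0.004038 VAR.
Step 9 — Apparent power: |S| = 0.004082 VA.
Step 10 — Power factor: PF = P/|S| = 0.1464 (leading).

(a) P = 0.0005976 W  (b) Q = -0.004038 VAR  (c) S = 0.004082 VA  (d) PF = 0.1464 (leading)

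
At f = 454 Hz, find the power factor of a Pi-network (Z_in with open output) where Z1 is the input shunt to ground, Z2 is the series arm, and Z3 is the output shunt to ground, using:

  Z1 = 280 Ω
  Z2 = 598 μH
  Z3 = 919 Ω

Step 1 — Angular frequency: ω = 2π·f = 2π·454 = 2853 rad/s.
Step 2 — Component impedances:
  Z1: Z = R = 280 Ω
  Z2: Z = jωL = j·2853·0.000598 = 0 + j1.706 Ω
  Z3: Z = R = 919 Ω
Step 3 — With open output, the series arm Z2 and the output shunt Z3 appear in series to ground: Z2 + Z3 = 919 + j1.706 Ω.
Step 4 — Parallel with input shunt Z1: Z_in = Z1 || (Z2 + Z3) = 214.6 + j0.09303 Ω = 214.6∠0.0° Ω.
Step 5 — Power factor: PF = cos(φ) = Re(Z)/|Z| = 214.6/214.6 = 1.
Step 6 — Type: Im(Z) = 0.09303 ⇒ lagging (phase φ = 0.0°).

PF = 1 (lagging, φ = 0.0°)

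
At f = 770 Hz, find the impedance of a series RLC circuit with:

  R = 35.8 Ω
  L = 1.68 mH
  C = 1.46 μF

Step 1 — Angular frequency: ω = 2π·f = 2π·770 = 4838 rad/s.
Step 2 — Component impedances:
  R: Z = R = 35.8 Ω
  L: Z = jωL = j·4838·0.00168 = 0 + j8.128 Ω
  C: Z = 1/(jωC) = -j/(ω·C) = 0 - j141.6 Ω
Step 3 — Series combination: Z_total = R + L + C = 35.8 - j133.4 Ω = 138.2∠-75.0° Ω.

Z = 35.8 - j133.4 Ω = 138.2∠-75.0° Ω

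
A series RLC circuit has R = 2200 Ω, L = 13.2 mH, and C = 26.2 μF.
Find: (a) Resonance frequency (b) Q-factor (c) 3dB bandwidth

Step 1 — Resonance: ω₀ = 1/√(LC) = 1/√(0.0132·2.62e-05) = 1700 rad/s.
Step 2 — f₀ = ω₀/(2π) = 270.6 Hz.
Step 3 — Series Q: Q = ω₀L/R = 1700·0.0132/2200 = 0.0102.
Step 4 — Bandwidth: Δω = ω₀/Q = 1.667e+05 rad/s; BW = Δω/(2π) = 2.653e+04 Hz.

(a) f₀ = 270.6 Hz  (b) Q = 0.0102  (c) BW = 2.653e+04 Hz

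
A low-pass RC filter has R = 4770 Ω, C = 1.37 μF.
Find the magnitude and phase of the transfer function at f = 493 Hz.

Step 1 — Angular frequency: ω = 2π·493 = 3098 rad/s.
Step 2 — Transfer function: H(jω) = 1/(1 + jωRC).
Step 3 — Denominator: 1 + jωRC = 1 + j·3098·4770·1.37e-06 = 1 + j20.24.
Step 4 — H = 0.002435 - j0.04928.
Step 5 — Magnitude: |H| = 0.04934 (-26.1 dB); phase: φ = -87.2°.

|H| = 0.04934 (-26.1 dB), φ = -87.2°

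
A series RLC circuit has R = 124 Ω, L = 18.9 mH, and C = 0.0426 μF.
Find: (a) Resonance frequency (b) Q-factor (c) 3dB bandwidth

Step 1 — Resonance condition Im(Z)=0 gives ω₀ = 1/√(LC).
Step 2 — ω₀ = 1/√(0.0189·4.26e-08) = 3.524e+04 rad/s.
Step 3 — f₀ = ω₀/(2π) = 5609 Hz.
Step 4 — Series Q: Q = ω₀L/R = 3.524e+04·0.0189/124 = 5.372.
Step 5 — 3dB bandwidth: Δω = ω₀/Q = 6561 rad/s; BW = Δω/(2π) = 1044 Hz.

(a) f₀ = 5609 Hz  (b) Q = 5.372  (c) BW = 1044 Hz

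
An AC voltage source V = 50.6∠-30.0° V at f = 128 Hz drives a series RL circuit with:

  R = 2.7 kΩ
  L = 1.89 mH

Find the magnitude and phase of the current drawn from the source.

Step 1 — Angular frequency: ω = 2π·f = 2π·128 = 804.2 rad/s.
Step 2 — Component impedances:
  R: Z = R = 2700 Ω
  L: Z = jωL = j·804.2·0.00189 = 0 + j1.52 Ω
Step 3 — Series combination: Z_total = R + L = 2700 + j1.52 Ω = 2700∠0.0° Ω.
Step 4 — Source phasor: V = 50.6∠-30.0° V = 43.82 - j25.3 V.
Step 5 — Ohm's law: I = V / Z_total = (43.82 - j25.3) / (2700 + j1.52) = 0.01622 - j0.00938 A.
Step 6 — Convert to polar: |I| = 0.01874 A, ∠I = -30.0°.

I = 0.01874∠-30.0° A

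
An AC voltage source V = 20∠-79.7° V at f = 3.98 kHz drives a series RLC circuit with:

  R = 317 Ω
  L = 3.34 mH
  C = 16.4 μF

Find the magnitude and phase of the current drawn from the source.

Step 1 — Angular frequency: ω = 2π·f = 2π·3980 = 2.501e+04 rad/s.
Step 2 — Component impedances:
  R: Z = R = 317 Ω
  L: Z = jωL = j·2.501e+04·0.00334 = 0 + j83.52 Ω
  C: Z = 1/(jωC) = -j/(ω·C) = 0 - j2.438 Ω
Step 3 — Series combination: Z_total = R + L + C = 317 + j81.09 Ω = 327.2∠14.3° Ω.
Step 4 — Source phasor: V = 20∠-79.7° V = 3.576 - j19.68 V.
Step 5 — Ohm's law: I = V / Z_total = (3.576 - j19.68) / (317 + j81.09) = -0.004315 - j0.06097 A.
Step 6 — Convert to polar: |I| = 0.06112 A, ∠I = -94.0°.

I = 0.06112∠-94.0° A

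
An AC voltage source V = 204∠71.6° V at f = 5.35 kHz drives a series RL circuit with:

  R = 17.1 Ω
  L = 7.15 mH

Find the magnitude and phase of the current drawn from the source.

Step 1 — Angular frequency: ω = 2π·f = 2π·5350 = 3.362e+04 rad/s.
Step 2 — Component impedances:
  R: Z = R = 17.1 Ω
  L: Z = jωL = j·3.362e+04·0.00715 = 0 + j240.3 Ω
Step 3 — Series combination: Z_total = R + L = 17.1 + j240.3 Ω = 241∠85.9° Ω.
Step 4 — Source phasor: V = 204∠71.6° V = 64.39 + j193.6 V.
Step 5 — Ohm's law: I = V / Z_total = (64.39 + j193.6) / (17.1 + j240.3) = 0.8203 - j0.2096 A.
Step 6 — Convert to polar: |I| = 0.8466 A, ∠I = -14.3°.

I = 0.8466∠-14.3° A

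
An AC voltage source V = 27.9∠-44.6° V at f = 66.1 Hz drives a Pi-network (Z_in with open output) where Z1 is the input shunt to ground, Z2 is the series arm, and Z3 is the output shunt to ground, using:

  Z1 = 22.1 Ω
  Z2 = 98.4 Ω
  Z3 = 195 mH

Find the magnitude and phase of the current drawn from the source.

Step 1 — Angular frequency: ω = 2π·f = 2π·66.1 = 415.3 rad/s.
Step 2 — Component impedances:
  Z1: Z = R = 22.1 Ω
  Z2: Z = R = 98.4 Ω
  Z3: Z = jωL = j·415.3·0.195 = 0 + j80.99 Ω
Step 3 — With open output, the series arm Z2 and the output shunt Z3 appear in series to ground: Z2 + Z3 = 98.4 + j80.99 Ω.
Step 4 — Parallel with input shunt Z1: Z_in = Z1 || (Z2 + Z3) = 19.31 + j1.876 Ω = 19.4∠5.6° Ω.
Step 5 — Source phasor: V = 27.9∠-44.6° V = 19.87 - j19.59 V.
Step 6 — Ohm's law: I = V / Z_total = (19.87 - j19.59) / (19.31 + j1.876) = 0.9216 - j1.104 A.
Step 7 — Convert to polar: |I| = 1.438 A, ∠I = -50.2°.

I = 1.438∠-50.2° A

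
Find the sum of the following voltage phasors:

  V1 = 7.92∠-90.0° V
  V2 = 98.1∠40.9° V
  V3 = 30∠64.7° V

Step 1 — Convert each phasor to rectangular form:
  V1 = 7.92·(cos(-90.0°) + j·sin(-90.0°)) = 0 - j7.92 V
  V2 = 98.1·(cos(40.9°) + j·sin(40.9°)) = 74.15 + j64.23 V
  V3 = 30·(cos(64.7°) + j·sin(64.7°)) = 12.82 + j27.12 V
Step 2 — Sum components: V_total = 86.97 + j83.43 V.
Step 3 — Convert to polar: |V_total| = 120.5 V, ∠V_total = 43.8°.

V_total = 120.5∠43.8° V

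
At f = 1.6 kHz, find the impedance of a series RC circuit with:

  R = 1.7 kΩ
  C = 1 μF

Step 1 — Angular frequency: ω = 2π·f = 2π·1600 = 1.005e+04 rad/s.
Step 2 — Component impedances:
  R: Z = R = 1700 Ω
  C: Z = 1/(jωC) = -j/(ω·C) = 0 - j99.47 Ω
Step 3 — Series combination: Z_total = R + C = 1700 - j99.47 Ω = 1703∠-3.3° Ω.

Z = 1700 - j99.47 Ω = 1703∠-3.3° Ω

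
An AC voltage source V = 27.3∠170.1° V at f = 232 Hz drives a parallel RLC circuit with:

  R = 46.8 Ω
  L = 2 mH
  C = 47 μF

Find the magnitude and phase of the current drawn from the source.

Step 1 — Angular frequency: ω = 2π·f = 2π·232 = 1458 rad/s.
Step 2 — Component impedances:
  R: Z = R = 46.8 Ω
  L: Z = jωL = j·1458·0.002 = 0 + j2.915 Ω
  C: Z = 1/(jωC) = -j/(ω·C) = 0 - j14.6 Ω
Step 3 — Parallel combination: 1/Z_total = 1/R + 1/L + 1/C; Z_total = 0.2819 + j3.621 Ω = 3.632∠85.5° Ω.
Step 4 — Source phasor: V = 27.3∠170.1° V = -26.89 + j4.694 V.
Step 5 — Ohm's law: I = V / Z_total = (-26.89 + j4.694) / (0.2819 + j3.621) = 0.7137 + j7.482 A.
Step 6 — Convert to polar: |I| = 7.516 A, ∠I = 84.6°.

I = 7.516∠84.6° A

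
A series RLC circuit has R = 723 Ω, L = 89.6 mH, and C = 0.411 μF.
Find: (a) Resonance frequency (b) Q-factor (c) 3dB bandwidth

Step 1 — Resonance: ω₀ = 1/√(LC) = 1/√(0.0896·4.11e-07) = 5211 rad/s.
Step 2 — f₀ = ω₀/(2π) = 829.4 Hz.
Step 3 — Series Q: Q = ω₀L/R = 5211·0.0896/723 = 0.6458.
Step 4 — Bandwidth: Δω = ω₀/Q = 8069 rad/s; BW = Δω/(2π) = 1284 Hz.

(a) f₀ = 829.4 Hz  (b) Q = 0.6458  (c) BW = 1284 Hz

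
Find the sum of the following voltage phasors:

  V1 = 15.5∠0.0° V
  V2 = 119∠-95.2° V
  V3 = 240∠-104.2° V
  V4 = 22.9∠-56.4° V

Step 1 — Convert each phasor to rectangular form:
  V1 = 15.5·(cos(0.0°) + j·sin(0.0°)) = 15.5 V
  V2 = 119·(cos(-95.2°) + j·sin(-95.2°)) = -10.79 - j118.5 V
  V3 = 240·(cos(-104.2°) + j·sin(-104.2°)) = -58.87 - j232.7 V
  V4 = 22.9·(cos(-56.4°) + j·sin(-56.4°)) = 12.67 - j19.07 V
Step 2 — Sum components: V_total = -41.49 - j370.3 V.
Step 3 — Convert to polar: |V_total| = 372.6 V, ∠V_total = -96.4°.

V_total = 372.6∠-96.4° V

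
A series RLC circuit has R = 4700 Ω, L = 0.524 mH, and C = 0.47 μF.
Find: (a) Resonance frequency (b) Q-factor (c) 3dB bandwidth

Step 1 — Resonance: ω₀ = 1/√(LC) = 1/√(0.000524·4.7e-07) = 6.372e+04 rad/s.
Step 2 — f₀ = ω₀/(2π) = 1.014e+04 Hz.
Step 3 — Series Q: Q = ω₀L/R = 6.372e+04·0.000524/4700 = 0.007104.
Step 4 — Bandwidth: Δω = ω₀/Q = 8.969e+06 rad/s; BW = Δω/(2π) = 1.428e+06 Hz.

(a) f₀ = 1.014e+04 Hz  (b) Q = 0.007104  (c) BW = 1.428e+06 Hz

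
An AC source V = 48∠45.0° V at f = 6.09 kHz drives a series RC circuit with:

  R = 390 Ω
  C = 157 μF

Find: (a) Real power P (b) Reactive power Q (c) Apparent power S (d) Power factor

Step 1 — Angular frequency: ω = 2π·f = 2π·6090 = 3.826e+04 rad/s.
Step 2 — Component impedances:
  R: Z = R = 390 Ω
  C: Z = 1/(jωC) = -j/(ω·C) = 0 - j0.1665 Ω
Step 3 — Series combination: Z_total = R + C = 390 - j0.1665 Ω = 390∠-0.0° Ω.
Step 4 — Source phasor: V = 48∠45.0° V = 33.94 + j33.94 V.
Step 5 — Current: I = V / Z = 0.08699 + j0.08707 A = 0.1231∠45.0° A.
Step 6 — Complex power: S = V·I* = 5.908 - j0.002521 VA.
Step 7 — Real power: P = Re(S) = 5.908 W.
Step 8 — Reactive power: Q = Im(S) = -0.002521 VAR.
Step 9 — Apparent power: |S| = 5.908 VA.
Step 10 — Power factor: PF = P/|S| = 1 (leading).

(a) P = 5.908 W  (b) Q = -0.002521 VAR  (c) S = 5.908 VA  (d) PF = 1 (leading)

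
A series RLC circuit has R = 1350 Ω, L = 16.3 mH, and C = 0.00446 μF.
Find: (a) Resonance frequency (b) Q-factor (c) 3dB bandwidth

Step 1 — Resonance: ω₀ = 1/√(LC) = 1/√(0.0163·4.46e-09) = 1.173e+05 rad/s.
Step 2 — f₀ = ω₀/(2π) = 1.867e+04 Hz.
Step 3 — Series Q: Q = ω₀L/R = 1.173e+05·0.0163/1350 = 1.416.
Step 4 — Bandwidth: Δω = ω₀/Q = 8.282e+04 rad/s; BW = Δω/(2π) = 1.318e+04 Hz.

(a) f₀ = 1.867e+04 Hz  (b) Q = 1.416  (c) BW = 1.318e+04 Hz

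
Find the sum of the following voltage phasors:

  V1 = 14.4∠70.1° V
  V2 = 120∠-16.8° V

Step 1 — Convert each phasor to rectangular form:
  V1 = 14.4·(cos(70.1°) + j·sin(70.1°)) = 4.901 + j13.54 V
  V2 = 120·(cos(-16.8°) + j·sin(-16.8°)) = 114.9 - j34.68 V
Step 2 — Sum components: V_total = 119.8 - j21.14 V.
Step 3 — Convert to polar: |V_total| = 121.6 V, ∠V_total = -10.0°.

V_total = 121.6∠-10.0° V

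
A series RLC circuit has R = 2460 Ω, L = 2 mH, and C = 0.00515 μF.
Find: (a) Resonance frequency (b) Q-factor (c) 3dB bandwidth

Step 1 — Resonance: ω₀ = 1/√(LC) = 1/√(0.002·5.15e-09) = 3.116e+05 rad/s.
Step 2 — f₀ = ω₀/(2π) = 4.959e+04 Hz.
Step 3 — Series Q: Q = ω₀L/R = 3.116e+05·0.002/2460 = 0.2533.
Step 4 — Bandwidth: Δω = ω₀/Q = 1.23e+06 rad/s; BW = Δω/(2π) = 1.958e+05 Hz.

(a) f₀ = 4.959e+04 Hz  (b) Q = 0.2533  (c) BW = 1.958e+05 Hz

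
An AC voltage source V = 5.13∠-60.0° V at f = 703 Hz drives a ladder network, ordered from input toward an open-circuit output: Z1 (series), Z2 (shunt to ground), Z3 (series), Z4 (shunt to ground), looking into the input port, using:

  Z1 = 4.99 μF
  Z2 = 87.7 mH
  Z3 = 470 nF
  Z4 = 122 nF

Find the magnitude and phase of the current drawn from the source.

Step 1 — Angular frequency: ω = 2π·f = 2π·703 = 4417 rad/s.
Step 2 — Component impedances:
  Z1: Z = 1/(jωC) = -j/(ω·C) = 0 - j45.37 Ω
  Z2: Z = jωL = j·4417·0.0877 = 0 + j387.4 Ω
  Z3: Z = 1/(jωC) = -j/(ω·C) = 0 - j481.7 Ω
  Z4: Z = 1/(jωC) = -j/(ω·C) = 0 - j1856 Ω
Step 3 — Ladder network (open output): work backward from the far end, alternating series and parallel combinations. Z_in = 0 + j419 Ω = 419∠90.0° Ω.
Step 4 — Source phasor: V = 5.13∠-60.0° V = 2.565 - j4.443 V.
Step 5 — Ohm's law: I = V / Z_total = (2.565 - j4.443) / (0 + j419) = -0.0106 - j0.006122 A.
Step 6 — Convert to polar: |I| = 0.01224 A, ∠I = -150.0°.

I = 0.01224∠-150.0° A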